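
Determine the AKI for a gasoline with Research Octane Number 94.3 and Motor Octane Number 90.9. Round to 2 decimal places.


AKI = (RON + MON) / 2
AKI = (94.3 + 90.9) / 2
AKI = 185.2 / 2 = 92.60


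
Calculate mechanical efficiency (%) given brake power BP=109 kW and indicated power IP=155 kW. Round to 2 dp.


eta_mech = (BP / IP) * 100
Ratio = 109 / 155 = 0.7032
eta_mech = 0.7032 * 100 = 70.32%


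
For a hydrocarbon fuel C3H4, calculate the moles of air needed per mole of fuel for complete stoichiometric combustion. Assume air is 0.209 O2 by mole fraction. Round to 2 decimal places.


Balanced combustion: C3H4 + 4 O2 -> 3 CO2 + 2 H2O
O2 needed = C + H/4 = 3 + 4/4 = 4.00 moles
Air moles = O2 / 0.209 = 4.00 / 0.209 = 19.14 moles air


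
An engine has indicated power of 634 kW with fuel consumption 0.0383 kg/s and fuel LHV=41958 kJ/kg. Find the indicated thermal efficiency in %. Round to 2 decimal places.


eta_ith = (IP / (mf * LHV)) * 100
Denominator = 0.0383 * 41958 = 1606.9914 kW
eta_ith = (634 / 1606.9914) * 100 = 39.45%


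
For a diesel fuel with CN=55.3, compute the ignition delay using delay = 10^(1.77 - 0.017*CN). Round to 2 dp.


delay = 10^(1.77 - 0.017*CN)
Exponent = 1.77 - 0.017*55.3 = 0.8299
delay = 10^0.8299 = 6.76 ms


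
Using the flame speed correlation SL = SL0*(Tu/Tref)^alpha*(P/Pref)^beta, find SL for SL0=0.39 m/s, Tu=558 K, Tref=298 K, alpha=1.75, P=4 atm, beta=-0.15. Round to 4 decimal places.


SL = SL0 * (Tu/Tref)^alpha * (P/Pref)^beta
T ratio = 558/298 = 1.87248322
(T ratio)^alpha = 1.87248322^1.75 = 2.997308
(P/Pref)^beta = 4^(-0.15) = 0.812252
SL = 0.39 * 2.997308 * 0.812252 = 0.9495 m/s


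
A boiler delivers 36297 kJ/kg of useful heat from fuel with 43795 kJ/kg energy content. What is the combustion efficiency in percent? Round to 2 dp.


Efficiency = (Q_useful / Q_fuel) * 100
Efficiency = (36297 / 43795) * 100
Efficiency = 0.8288 * 100 = 82.88%


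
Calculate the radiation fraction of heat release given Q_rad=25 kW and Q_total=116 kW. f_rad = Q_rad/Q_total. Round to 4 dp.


f_rad = Q_rad / Q_total
f_rad = 25 / 116 = 0.2155


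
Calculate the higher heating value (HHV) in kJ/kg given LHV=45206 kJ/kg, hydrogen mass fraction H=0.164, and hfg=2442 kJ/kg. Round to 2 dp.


HHV = LHV + hfg * 9 * H
Water addition = 2442 * 9 * 0.164 = 3604.392 kJ/kg
HHV = 45206 + 3604.392 = 48810.39 kJ/kg


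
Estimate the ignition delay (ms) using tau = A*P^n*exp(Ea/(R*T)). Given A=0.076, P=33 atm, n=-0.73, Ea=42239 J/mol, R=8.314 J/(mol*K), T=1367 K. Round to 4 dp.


tau = A * P^n * exp(Ea/(R*T))
P^n = 33^(-0.73) = 0.07789056
Ea/(R*T) = 42239/(8.314*1367) = 3.716508
exp(Ea/(R*T)) = 41.120558
tau = 0.076 * 0.07789056 * 41.120558 = 0.2434 ms


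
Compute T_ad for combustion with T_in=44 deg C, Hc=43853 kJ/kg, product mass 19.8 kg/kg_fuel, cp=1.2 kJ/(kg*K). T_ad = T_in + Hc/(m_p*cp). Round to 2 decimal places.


T_ad = T_in + Hc / (m_p * cp)
Denominator = 19.8 * 1.2 = 23.7600
Temperature rise = 43853 / 23.7600 = 1845.66 K
T_ad = 44 + 1845.66 = 1889.66 deg C


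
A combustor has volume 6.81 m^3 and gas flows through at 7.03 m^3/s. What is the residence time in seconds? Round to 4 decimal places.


tau = V / Q_flow
tau = 6.81 / 7.03 = 0.9687 s


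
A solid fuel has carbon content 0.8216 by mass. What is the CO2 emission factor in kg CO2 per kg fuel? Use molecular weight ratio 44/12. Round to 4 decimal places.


EF = C_frac * (M_CO2 / M_C)
EF = 0.8216 * (44/12)
EF = 0.8216 * 3.666667 = 3.0125 kg_CO2/kg_fuel


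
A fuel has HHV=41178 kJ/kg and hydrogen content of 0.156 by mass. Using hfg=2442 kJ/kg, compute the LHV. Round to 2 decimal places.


LHV = HHV - hfg * 9 * H
Water correction = 2442 * 9 * 0.156 = 3428.568 kJ/kg
LHV = 41178 - 3428.568 = 37749.43 kJ/kg


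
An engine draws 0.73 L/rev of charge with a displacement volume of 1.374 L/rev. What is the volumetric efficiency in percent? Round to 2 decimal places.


eta_v = (V_actual / V_disp) * 100
Ratio = 0.73 / 1.374 = 0.5313
eta_v = 0.5313 * 100 = 53.13%


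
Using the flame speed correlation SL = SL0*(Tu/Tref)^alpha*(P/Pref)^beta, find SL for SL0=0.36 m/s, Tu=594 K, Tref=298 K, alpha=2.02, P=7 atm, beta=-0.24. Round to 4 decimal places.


SL = SL0 * (Tu/Tref)^alpha * (P/Pref)^beta
T ratio = 594/298 = 1.99328859
(T ratio)^alpha = 1.99328859^2.02 = 4.028392
(P/Pref)^beta = 7^(-0.24) = 0.626869
SL = 0.36 * 4.028392 * 0.626869 = 0.9091 m/s


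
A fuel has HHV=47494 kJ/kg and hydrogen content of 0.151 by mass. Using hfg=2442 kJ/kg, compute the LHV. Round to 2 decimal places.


LHV = HHV - hfg * 9 * H
Water correction = 2442 * 9 * 0.151 = 3318.678 kJ/kg
LHV = 47494 - 3318.678 = 44175.32 kJ/kg


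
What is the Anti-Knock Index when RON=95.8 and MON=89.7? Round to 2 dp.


AKI = (RON + MON) / 2
AKI = (95.8 + 89.7) / 2
AKI = 185.5 / 2 = 92.75


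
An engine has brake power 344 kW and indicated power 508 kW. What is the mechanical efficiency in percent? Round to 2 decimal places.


eta_mech = (BP / IP) * 100
Ratio = 344 / 508 = 0.6772
eta_mech = 0.6772 * 100 = 67.72%


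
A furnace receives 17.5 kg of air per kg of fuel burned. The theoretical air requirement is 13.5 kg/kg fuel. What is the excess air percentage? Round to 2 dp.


Excess air = actual - stoichiometric = 17.5 - 13.5 = 4.00 kg/kg fuel
Excess air % = (excess / stoich) * 100 = (4.00 / 13.5) * 100 = 29.63%


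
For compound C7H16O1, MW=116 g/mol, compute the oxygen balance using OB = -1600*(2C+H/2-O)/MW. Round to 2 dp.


OB = -1600 * (2C + H/2 - O) / MW
Inner = 2*7 + 16/2 - 1 = 21.00
OB = -1600 * 21.00 / 116 = -289.66%


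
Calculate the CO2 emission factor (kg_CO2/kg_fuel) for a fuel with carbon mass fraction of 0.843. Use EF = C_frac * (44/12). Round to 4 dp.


EF = C_frac * (M_CO2 / M_C)
EF = 0.843 * (44/12)
EF = 0.843 * 3.666667 = 3.0910 kg_CO2/kg_fuel


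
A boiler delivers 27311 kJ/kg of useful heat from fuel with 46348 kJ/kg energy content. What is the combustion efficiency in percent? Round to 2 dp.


Efficiency = (Q_useful / Q_fuel) * 100
Efficiency = (27311 / 46348) * 100
Efficiency = 0.5893 * 100 = 58.93%


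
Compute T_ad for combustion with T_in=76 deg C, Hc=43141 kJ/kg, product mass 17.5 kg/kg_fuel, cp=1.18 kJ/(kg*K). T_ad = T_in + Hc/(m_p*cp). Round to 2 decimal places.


T_ad = T_in + Hc / (m_p * cp)
Denominator = 17.5 * 1.18 = 20.6500
Temperature rise = 43141 / 20.6500 = 2089.15 K
T_ad = 76 + 2089.15 = 2165.15 deg C


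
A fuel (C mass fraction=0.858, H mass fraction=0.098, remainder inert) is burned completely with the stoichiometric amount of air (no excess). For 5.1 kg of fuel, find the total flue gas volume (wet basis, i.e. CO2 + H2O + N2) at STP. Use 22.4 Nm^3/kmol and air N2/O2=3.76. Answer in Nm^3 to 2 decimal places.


Per kg fuel: CO2 = (C/12 kmol)*22.4 = (0.858/12)*22.4 = 1.60160 Nm^3
Per kg fuel: H2O = (H/2 kmol)*22.4 = (0.098/2)*22.4 = 1.09760 Nm^3
O2 needed per kg fuel = C/12 + H/4 = 0.858/12 + 0.098/4 = 0.09600000 kmol
Per kg fuel: N2 = O2*3.76*22.4 = 0.09600000*3.76*22.4 = 8.08550 Nm^3
Total per kg = 1.60160 + 1.09760 + 8.08550 = 10.78470 Nm^3
Total = 10.78470 * 5.1 = 55.00 Nm^3


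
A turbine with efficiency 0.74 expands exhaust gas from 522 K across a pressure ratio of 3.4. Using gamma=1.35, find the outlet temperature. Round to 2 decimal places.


T_out = T_in * (1 - eta * (1 - PR^(-(gamma-1)/gamma)))
Exponent = -(1.35-1)/1.35 = -0.25925926
PR^exp = 3.4^(-0.25925926) = 0.72813041
Factor = 1 - 0.74*(1 - 0.72813041) = 0.79881650
T_out = 522 * 0.79881650 = 416.98 K


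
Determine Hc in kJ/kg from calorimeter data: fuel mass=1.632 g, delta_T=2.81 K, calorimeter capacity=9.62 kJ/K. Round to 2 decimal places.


Hc = C_cal * delta_T / m_fuel
Q_released = 9.62 * 2.81 = 27.0322 kJ
m_fuel = 1.632 g = 1.632/1000 kg = 0.001632 kg
Hc = 27.0322 / 0.001632 = 16563.85 kJ/kg


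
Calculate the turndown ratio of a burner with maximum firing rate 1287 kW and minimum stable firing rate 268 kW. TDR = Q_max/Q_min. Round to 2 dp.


TDR = Q_max / Q_min
TDR = 1287 / 268 = 4.80


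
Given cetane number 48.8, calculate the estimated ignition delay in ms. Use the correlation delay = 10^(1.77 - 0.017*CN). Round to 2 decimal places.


delay = 10^(1.77 - 0.017*CN)
Exponent = 1.77 - 0.017*48.8 = 0.9404
delay = 10^0.9404 = 8.72 ms


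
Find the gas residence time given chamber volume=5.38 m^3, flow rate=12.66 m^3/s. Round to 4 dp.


tau = V / Q_flow
tau = 5.38 / 12.66 = 0.4250 s


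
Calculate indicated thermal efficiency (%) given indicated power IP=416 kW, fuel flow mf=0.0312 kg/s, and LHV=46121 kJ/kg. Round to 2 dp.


eta_ith = (IP / (mf * LHV)) * 100
Denominator = 0.0312 * 46121 = 1438.9752 kW
eta_ith = (416 / 1438.9752) * 100 = 28.91%


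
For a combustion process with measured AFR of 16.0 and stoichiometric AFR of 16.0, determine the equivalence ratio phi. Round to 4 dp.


phi = AFR_stoich / AFR_actual
phi = 16.0 / 16.0 = 1.0000


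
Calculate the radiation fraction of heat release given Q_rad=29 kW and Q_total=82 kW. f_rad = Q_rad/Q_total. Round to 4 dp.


f_rad = Q_rad / Q_total
f_rad = 29 / 82 = 0.3537


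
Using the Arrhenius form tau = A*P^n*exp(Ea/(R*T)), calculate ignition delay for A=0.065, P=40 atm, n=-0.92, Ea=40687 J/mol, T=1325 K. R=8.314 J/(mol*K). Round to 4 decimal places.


tau = A * P^n * exp(Ea/(R*T))
P^n = 40^(-0.92) = 0.03358186
Ea/(R*T) = 40687/(8.314*1325) = 3.693429
exp(Ea/(R*T)) = 40.182402
tau = 0.065 * 0.03358186 * 40.182402 = 0.0877 ms


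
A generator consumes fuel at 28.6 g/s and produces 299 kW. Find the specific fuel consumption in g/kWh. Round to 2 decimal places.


SFC = (mf / BP) * 3600
Rate = 28.6 / 299 = 0.095652 g/(s*kW)
SFC = 0.095652 * 3600 = 344.35 g/kWh


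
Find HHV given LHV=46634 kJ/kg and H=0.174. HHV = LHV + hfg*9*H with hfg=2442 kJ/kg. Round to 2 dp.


HHV = LHV + hfg * 9 * H
Water addition = 2442 * 9 * 0.174 = 3824.172 kJ/kg
HHV = 46634 + 3824.172 = 50458.17 kJ/kg


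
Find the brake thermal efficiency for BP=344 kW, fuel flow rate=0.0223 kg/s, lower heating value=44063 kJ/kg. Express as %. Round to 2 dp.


eta_BTE = (BP / (mf * LHV)) * 100
Denominator = 0.0223 * 44063 = 982.6049 kW
eta_BTE = (344 / 982.6049) * 100 = 35.01%


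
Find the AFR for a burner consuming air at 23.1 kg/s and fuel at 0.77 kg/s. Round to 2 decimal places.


AFR = m_air / m_fuel
AFR = 23.1 / 0.77 = 30.00


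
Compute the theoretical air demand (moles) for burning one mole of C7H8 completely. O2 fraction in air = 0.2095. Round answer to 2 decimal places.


Balanced combustion: C7H8 + 9 O2 -> 7 CO2 + 4 H2O
O2 needed = C + H/4 = 7 + 8/4 = 9.00 moles
Air moles = O2 / 0.2095 = 9.00 / 0.2095 = 42.96 moles air


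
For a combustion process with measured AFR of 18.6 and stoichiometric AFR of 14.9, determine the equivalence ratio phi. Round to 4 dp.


phi = AFR_stoich / AFR_actual
phi = 14.9 / 18.6 = 0.8011


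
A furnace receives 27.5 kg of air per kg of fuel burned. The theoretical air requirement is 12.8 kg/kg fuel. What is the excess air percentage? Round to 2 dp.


Excess air = actual - stoichiometric = 27.5 - 12.8 = 14.70 kg/kg fuel
Excess air % = (excess / stoich) * 100 = (14.70 / 12.8) * 100 = 114.84%


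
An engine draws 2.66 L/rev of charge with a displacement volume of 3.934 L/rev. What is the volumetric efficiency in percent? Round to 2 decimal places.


eta_v = (V_actual / V_disp) * 100
Ratio = 2.66 / 3.934 = 0.6762
eta_v = 0.6762 * 100 = 67.62%


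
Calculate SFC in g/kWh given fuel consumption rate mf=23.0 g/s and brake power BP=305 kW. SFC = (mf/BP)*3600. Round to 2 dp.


SFC = (mf / BP) * 3600
Rate = 23.0 / 305 = 0.075410 g/(s*kW)
SFC = 0.075410 * 3600 = 271.48 g/kWh


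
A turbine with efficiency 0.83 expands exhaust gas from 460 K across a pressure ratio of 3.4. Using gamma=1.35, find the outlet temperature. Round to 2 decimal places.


T_out = T_in * (1 - eta * (1 - PR^(-(gamma-1)/gamma)))
Exponent = -(1.35-1)/1.35 = -0.25925926
PR^exp = 3.4^(-0.25925926) = 0.72813041
Factor = 1 - 0.83*(1 - 0.72813041) = 0.77434824
T_out = 460 * 0.77434824 = 356.20 K


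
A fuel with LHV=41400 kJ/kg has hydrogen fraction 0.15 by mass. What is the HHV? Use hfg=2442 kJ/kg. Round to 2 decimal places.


HHV = LHV + hfg * 9 * H
Water addition = 2442 * 9 * 0.15 = 3296.700 kJ/kg
HHV = 41400 + 3296.700 = 44696.70 kJ/kg


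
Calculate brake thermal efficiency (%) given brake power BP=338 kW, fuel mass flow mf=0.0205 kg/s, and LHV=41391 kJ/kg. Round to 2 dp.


eta_BTE = (BP / (mf * LHV)) * 100
Denominator = 0.0205 * 41391 = 848.5155 kW
eta_BTE = (338 / 848.5155) * 100 = 39.83%


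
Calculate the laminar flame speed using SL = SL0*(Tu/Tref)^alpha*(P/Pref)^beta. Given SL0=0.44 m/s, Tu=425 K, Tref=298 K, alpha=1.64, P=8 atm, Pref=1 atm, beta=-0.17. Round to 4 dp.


SL = SL0 * (Tu/Tref)^alpha * (P/Pref)^beta
T ratio = 425/298 = 1.42617450
(T ratio)^alpha = 1.42617450^1.64 = 1.789959
(P/Pref)^beta = 8^(-0.17) = 0.702222
SL = 0.44 * 1.789959 * 0.702222 = 0.5531 m/s


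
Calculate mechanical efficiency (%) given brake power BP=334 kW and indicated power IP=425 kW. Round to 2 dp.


eta_mech = (BP / IP) * 100
Ratio = 334 / 425 = 0.7859
eta_mech = 0.7859 * 100 = 78.59%


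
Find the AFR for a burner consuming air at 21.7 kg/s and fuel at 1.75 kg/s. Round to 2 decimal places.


AFR = m_air / m_fuel
AFR = 21.7 / 1.75 = 12.40


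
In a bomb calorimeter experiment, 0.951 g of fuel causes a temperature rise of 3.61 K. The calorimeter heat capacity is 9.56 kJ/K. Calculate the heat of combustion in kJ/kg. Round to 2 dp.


Hc = C_cal * delta_T / m_fuel
Q_released = 9.56 * 3.61 = 34.5116 kJ
m_fuel = 0.951 g = 0.951/1000 kg = 0.000951 kg
Hc = 34.5116 / 0.000951 = 36289.80 kJ/kg


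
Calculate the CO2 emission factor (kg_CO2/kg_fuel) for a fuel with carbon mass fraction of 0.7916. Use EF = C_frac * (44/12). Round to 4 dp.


EF = C_frac * (M_CO2 / M_C)
EF = 0.7916 * (44/12)
EF = 0.7916 * 3.666667 = 2.9025 kg_CO2/kg_fuel


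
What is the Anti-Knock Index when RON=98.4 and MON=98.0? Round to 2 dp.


AKI = (RON + MON) / 2
AKI = (98.4 + 98.0) / 2
AKI = 196.4 / 2 = 98.20


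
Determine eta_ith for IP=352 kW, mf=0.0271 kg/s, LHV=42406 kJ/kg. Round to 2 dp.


eta_ith = (IP / (mf * LHV)) * 100
Denominator = 0.0271 * 42406 = 1149.2026 kW
eta_ith = (352 / 1149.2026) * 100 = 30.63%


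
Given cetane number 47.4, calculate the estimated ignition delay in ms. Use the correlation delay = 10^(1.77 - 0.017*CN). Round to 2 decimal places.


delay = 10^(1.77 - 0.017*CN)
Exponent = 1.77 - 0.017*47.4 = 0.9642
delay = 10^0.9642 = 9.21 ms


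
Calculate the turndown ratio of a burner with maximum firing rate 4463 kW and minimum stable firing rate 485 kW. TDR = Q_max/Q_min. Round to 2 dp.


TDR = Q_max / Q_min
TDR = 4463 / 485 = 9.20


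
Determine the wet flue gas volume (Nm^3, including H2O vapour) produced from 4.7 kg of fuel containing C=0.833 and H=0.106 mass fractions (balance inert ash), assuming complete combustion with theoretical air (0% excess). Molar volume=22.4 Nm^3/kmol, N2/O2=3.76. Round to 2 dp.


Per kg fuel: CO2 = (C/12 kmol)*22.4 = (0.833/12)*22.4 = 1.55493 Nm^3
Per kg fuel: H2O = (H/2 kmol)*22.4 = (0.106/2)*22.4 = 1.18720 Nm^3
O2 needed per kg fuel = C/12 + H/4 = 0.833/12 + 0.106/4 = 0.09591667 kmol
Per kg fuel: N2 = O2*3.76*22.4 = 0.09591667*3.76*22.4 = 8.07849 Nm^3
Total per kg = 1.55493 + 1.18720 + 8.07849 = 10.82062 Nm^3
Total = 10.82062 * 4.7 = 50.86 Nm^3


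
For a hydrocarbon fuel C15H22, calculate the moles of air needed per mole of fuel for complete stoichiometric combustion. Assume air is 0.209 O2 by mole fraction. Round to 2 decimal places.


Balanced combustion: C15H22 + 20.5 O2 -> 15 CO2 + 11 H2O
O2 needed = C + H/4 = 15 + 22/4 = 20.50 moles
Air moles = O2 / 0.209 = 20.50 / 0.209 = 98.09 moles air


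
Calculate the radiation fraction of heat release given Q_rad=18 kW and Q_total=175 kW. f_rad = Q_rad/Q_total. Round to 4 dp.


f_rad = Q_rad / Q_total
f_rad = 18 / 175 = 0.1029


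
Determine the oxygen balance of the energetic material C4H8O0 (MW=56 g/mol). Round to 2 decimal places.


OB = -1600 * (2C + H/2 - O) / MW
Inner = 2*4 + 8/2 - 0 = 12.00
OB = -1600 * 12.00 / 56 = -342.86%


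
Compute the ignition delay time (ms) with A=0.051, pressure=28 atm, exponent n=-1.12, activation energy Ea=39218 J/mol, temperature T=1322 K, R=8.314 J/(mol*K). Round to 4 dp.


tau = A * P^n * exp(Ea/(R*T))
P^n = 28^(-1.12) = 0.02394324
Ea/(R*T) = 39218/(8.314*1322) = 3.568157
exp(Ea/(R*T)) = 35.451200
tau = 0.051 * 0.02394324 * 35.451200 = 0.0433 ms


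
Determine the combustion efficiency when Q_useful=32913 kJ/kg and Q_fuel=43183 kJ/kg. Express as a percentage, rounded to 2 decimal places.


Efficiency = (Q_useful / Q_fuel) * 100
Efficiency = (32913 / 43183) * 100
Efficiency = 0.7622 * 100 = 76.22%


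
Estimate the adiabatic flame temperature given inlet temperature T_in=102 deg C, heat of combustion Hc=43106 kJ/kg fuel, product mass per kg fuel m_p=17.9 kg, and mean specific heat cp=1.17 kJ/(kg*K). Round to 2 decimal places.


T_ad = T_in + Hc / (m_p * cp)
Denominator = 17.9 * 1.17 = 20.9430
Temperature rise = 43106 / 20.9430 = 2058.25 K
T_ad = 102 + 2058.25 = 2160.25 deg C


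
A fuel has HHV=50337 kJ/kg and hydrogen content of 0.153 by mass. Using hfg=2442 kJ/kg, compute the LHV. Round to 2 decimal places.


LHV = HHV - hfg * 9 * H
Water correction = 2442 * 9 * 0.153 = 3362.634 kJ/kg
LHV = 50337 - 3362.634 = 46974.37 kJ/kg


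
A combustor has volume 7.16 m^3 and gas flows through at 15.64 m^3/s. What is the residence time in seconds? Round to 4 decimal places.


tau = V / Q_flow
tau = 7.16 / 15.64 = 0.4578 s


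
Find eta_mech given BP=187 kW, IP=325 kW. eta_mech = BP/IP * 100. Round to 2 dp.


eta_mech = (BP / IP) * 100
Ratio = 187 / 325 = 0.5754
eta_mech = 0.5754 * 100 = 57.54%


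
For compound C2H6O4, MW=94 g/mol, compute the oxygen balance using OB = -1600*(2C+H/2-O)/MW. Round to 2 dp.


OB = -1600 * (2C + H/2 - O) / MW
Inner = 2*2 + 6/2 - 4 = 3.00
OB = -1600 * 3.00 / 94 = -51.06%


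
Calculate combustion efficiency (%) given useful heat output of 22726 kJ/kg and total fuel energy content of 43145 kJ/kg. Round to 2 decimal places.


Efficiency = (Q_useful / Q_fuel) * 100
Efficiency = (22726 / 43145) * 100
Efficiency = 0.5267 * 100 = 52.67%


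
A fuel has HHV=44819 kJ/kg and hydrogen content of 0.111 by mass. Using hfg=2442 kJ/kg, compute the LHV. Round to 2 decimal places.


LHV = HHV - hfg * 9 * H
Water correction = 2442 * 9 * 0.111 = 2439.558 kJ/kg
LHV = 44819 - 2439.558 = 42379.44 kJ/kg


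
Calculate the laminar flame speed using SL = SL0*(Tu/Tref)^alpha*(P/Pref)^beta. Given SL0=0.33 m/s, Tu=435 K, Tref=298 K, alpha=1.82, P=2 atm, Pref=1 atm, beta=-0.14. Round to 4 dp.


SL = SL0 * (Tu/Tref)^alpha * (P/Pref)^beta
T ratio = 435/298 = 1.45973154
(T ratio)^alpha = 1.45973154^1.82 = 1.990567
(P/Pref)^beta = 2^(-0.14) = 0.907519
SL = 0.33 * 1.990567 * 0.907519 = 0.5961 m/s


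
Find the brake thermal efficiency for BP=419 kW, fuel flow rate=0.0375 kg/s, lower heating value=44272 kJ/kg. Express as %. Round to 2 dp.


eta_BTE = (BP / (mf * LHV)) * 100
Denominator = 0.0375 * 44272 = 1660.2000 kW
eta_BTE = (419 / 1660.2000) * 100 = 25.24%


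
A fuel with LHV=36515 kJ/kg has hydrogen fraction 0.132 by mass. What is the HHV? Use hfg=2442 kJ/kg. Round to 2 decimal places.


HHV = LHV + hfg * 9 * H
Water addition = 2442 * 9 * 0.132 = 2901.096 kJ/kg
HHV = 36515 + 2901.096 = 39416.10 kJ/kg


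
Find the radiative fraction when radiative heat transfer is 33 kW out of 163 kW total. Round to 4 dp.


f_rad = Q_rad / Q_total
f_rad = 33 / 163 = 0.2025


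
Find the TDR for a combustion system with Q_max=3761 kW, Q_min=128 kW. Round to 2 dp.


TDR = Q_max / Q_min
TDR = 3761 / 128 = 29.38


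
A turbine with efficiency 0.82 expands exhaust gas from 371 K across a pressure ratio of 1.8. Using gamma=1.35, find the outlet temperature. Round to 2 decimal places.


T_out = T_in * (1 - eta * (1 - PR^(-(gamma-1)/gamma)))
Exponent = -(1.35-1)/1.35 = -0.25925926
PR^exp = 1.8^(-0.25925926) = 0.85865408
Factor = 1 - 0.82*(1 - 0.85865408) = 0.88409635
T_out = 371 * 0.88409635 = 328.00 K


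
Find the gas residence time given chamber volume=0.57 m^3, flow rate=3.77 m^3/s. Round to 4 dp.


tau = V / Q_flow
tau = 0.57 / 3.77 = 0.1512 s


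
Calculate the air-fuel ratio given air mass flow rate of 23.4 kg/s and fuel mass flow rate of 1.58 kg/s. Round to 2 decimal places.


AFR = m_air / m_fuel
AFR = 23.4 / 1.58 = 14.81


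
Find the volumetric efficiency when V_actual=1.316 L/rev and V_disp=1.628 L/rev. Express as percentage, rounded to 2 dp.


eta_v = (V_actual / V_disp) * 100
Ratio = 1.316 / 1.628 = 0.8084
eta_v = 0.8084 * 100 = 80.84%


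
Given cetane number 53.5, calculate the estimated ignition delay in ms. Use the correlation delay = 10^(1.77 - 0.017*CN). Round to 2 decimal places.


delay = 10^(1.77 - 0.017*CN)
Exponent = 1.77 - 0.017*53.5 = 0.8605
delay = 10^0.8605 = 7.25 ms


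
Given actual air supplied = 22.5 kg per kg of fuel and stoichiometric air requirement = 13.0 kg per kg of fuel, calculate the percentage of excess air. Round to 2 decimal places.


Excess air = actual - stoichiometric = 22.5 - 13.0 = 9.50 kg/kg fuel
Excess air % = (excess / stoich) * 100 = (9.50 / 13.0) * 100 = 73.08%


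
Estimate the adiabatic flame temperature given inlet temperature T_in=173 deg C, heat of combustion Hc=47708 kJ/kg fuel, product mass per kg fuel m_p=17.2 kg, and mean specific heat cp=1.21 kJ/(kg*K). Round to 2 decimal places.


T_ad = T_in + Hc / (m_p * cp)
Denominator = 17.2 * 1.21 = 20.8120
Temperature rise = 47708 / 20.8120 = 2292.33 K
T_ad = 173 + 2292.33 = 2465.33 deg C


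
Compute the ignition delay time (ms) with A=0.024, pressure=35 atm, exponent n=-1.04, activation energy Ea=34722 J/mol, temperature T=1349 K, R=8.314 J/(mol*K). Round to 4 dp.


tau = A * P^n * exp(Ea/(R*T))
P^n = 35^(-1.04) = 0.02478388
Ea/(R*T) = 34722/(8.314*1349) = 3.095870
exp(Ea/(R*T)) = 22.106470
tau = 0.024 * 0.02478388 * 22.106470 = 0.0131 ms


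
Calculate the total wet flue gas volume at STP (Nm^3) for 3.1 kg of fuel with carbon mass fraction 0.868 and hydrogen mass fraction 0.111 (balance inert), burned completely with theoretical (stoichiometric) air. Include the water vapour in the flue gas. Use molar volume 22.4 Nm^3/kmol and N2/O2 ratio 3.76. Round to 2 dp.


Per kg fuel: CO2 = (C/12 kmol)*22.4 = (0.868/12)*22.4 = 1.62027 Nm^3
Per kg fuel: H2O = (H/2 kmol)*22.4 = (0.111/2)*22.4 = 1.24320 Nm^3
O2 needed per kg fuel = C/12 + H/4 = 0.868/12 + 0.111/4 = 0.10008333 kmol
Per kg fuel: N2 = O2*3.76*22.4 = 0.10008333*3.76*22.4 = 8.42942 Nm^3
Total per kg = 1.62027 + 1.24320 + 8.42942 = 11.29289 Nm^3
Total = 11.29289 * 3.1 = 35.01 Nm^3


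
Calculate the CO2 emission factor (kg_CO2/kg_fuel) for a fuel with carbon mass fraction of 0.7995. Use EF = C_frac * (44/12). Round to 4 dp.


EF = C_frac * (M_CO2 / M_C)
EF = 0.7995 * (44/12)
EF = 0.7995 * 3.666667 = 2.9315 kg_CO2/kg_fuel


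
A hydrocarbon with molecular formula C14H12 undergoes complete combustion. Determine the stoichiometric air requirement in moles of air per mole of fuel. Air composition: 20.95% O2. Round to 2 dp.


Balanced combustion: C14H12 + 17 O2 -> 14 CO2 + 6 H2O
O2 needed = C + H/4 = 14 + 12/4 = 17.00 moles
Air moles = O2 / 0.2095 = 17.00 / 0.2095 = 81.15 moles air


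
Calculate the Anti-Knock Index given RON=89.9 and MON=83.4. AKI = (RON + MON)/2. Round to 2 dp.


AKI = (RON + MON) / 2
AKI = (89.9 + 83.4) / 2
AKI = 173.3 / 2 = 86.65


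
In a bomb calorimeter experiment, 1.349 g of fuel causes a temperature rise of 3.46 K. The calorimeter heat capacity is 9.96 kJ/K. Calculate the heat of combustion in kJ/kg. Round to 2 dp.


Hc = C_cal * delta_T / m_fuel
Q_released = 9.96 * 3.46 = 34.4616 kJ
m_fuel = 1.349 g = 1.349/1000 kg = 0.001349 kg
Hc = 34.4616 / 0.001349 = 25546.03 kJ/kg


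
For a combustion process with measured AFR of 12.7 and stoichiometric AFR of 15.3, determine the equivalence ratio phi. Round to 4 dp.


phi = AFR_stoich / AFR_actual
phi = 15.3 / 12.7 = 1.2047


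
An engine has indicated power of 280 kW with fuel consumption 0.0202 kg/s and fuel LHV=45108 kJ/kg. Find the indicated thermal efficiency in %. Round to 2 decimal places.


eta_ith = (IP / (mf * LHV)) * 100
Denominator = 0.0202 * 45108 = 911.1816 kW
eta_ith = (280 / 911.1816) * 100 = 30.73%


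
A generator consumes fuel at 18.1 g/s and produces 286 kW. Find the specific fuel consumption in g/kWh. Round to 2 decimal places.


SFC = (mf / BP) * 3600
Rate = 18.1 / 286 = 0.063287 g/(s*kW)
SFC = 0.063287 * 3600 = 227.83 g/kWh


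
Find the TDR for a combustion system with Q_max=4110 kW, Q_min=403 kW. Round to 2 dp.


TDR = Q_max / Q_min
TDR = 4110 / 403 = 10.20


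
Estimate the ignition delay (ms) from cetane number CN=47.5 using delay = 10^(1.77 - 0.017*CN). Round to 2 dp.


delay = 10^(1.77 - 0.017*CN)
Exponent = 1.77 - 0.017*47.5 = 0.9625
delay = 10^0.9625 = 9.17 ms


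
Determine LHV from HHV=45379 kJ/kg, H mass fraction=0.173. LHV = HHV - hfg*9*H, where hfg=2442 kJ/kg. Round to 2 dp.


LHV = HHV - hfg * 9 * H
Water correction = 2442 * 9 * 0.173 = 3802.194 kJ/kg
LHV = 45379 - 3802.194 = 41576.81 kJ/kg


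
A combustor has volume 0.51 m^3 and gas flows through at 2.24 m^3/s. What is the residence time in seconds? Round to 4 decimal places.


tau = V / Q_flow
tau = 0.51 / 2.24 = 0.2277 s


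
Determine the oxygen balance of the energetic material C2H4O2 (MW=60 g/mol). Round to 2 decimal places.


OB = -1600 * (2C + H/2 - O) / MW
Inner = 2*2 + 4/2 - 2 = 4.00
OB = -1600 * 4.00 / 60 = -106.67%


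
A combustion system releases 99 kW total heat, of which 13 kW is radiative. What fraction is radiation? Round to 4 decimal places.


f_rad = Q_rad / Q_total
f_rad = 13 / 99 = 0.1313


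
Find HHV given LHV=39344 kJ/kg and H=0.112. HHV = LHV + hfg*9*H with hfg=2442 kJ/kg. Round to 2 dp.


HHV = LHV + hfg * 9 * H
Water addition = 2442 * 9 * 0.112 = 2461.536 kJ/kg
HHV = 39344 + 2461.536 = 41805.54 kJ/kg


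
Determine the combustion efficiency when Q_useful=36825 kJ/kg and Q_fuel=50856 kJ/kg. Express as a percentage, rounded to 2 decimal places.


Efficiency = (Q_useful / Q_fuel) * 100
Efficiency = (36825 / 50856) * 100
Efficiency = 0.7241 * 100 = 72.41%


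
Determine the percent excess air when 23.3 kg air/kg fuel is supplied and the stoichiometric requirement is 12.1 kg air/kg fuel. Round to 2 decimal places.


Excess air = actual - stoichiometric = 23.3 - 12.1 = 11.20 kg/kg fuel
Excess air % = (excess / stoich) * 100 = (11.20 / 12.1) * 100 = 92.56%


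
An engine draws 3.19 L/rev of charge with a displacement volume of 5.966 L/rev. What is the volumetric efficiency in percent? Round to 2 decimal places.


eta_v = (V_actual / V_disp) * 100
Ratio = 3.19 / 5.966 = 0.5347
eta_v = 0.5347 * 100 = 53.47%


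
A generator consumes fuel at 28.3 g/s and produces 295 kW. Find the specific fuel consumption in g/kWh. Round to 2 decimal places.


SFC = (mf / BP) * 3600
Rate = 28.3 / 295 = 0.095932 g/(s*kW)
SFC = 0.095932 * 3600 = 345.36 g/kWh


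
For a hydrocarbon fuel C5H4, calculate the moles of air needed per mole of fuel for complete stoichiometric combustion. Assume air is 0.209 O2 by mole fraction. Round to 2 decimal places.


Balanced combustion: C5H4 + 6 O2 -> 5 CO2 + 2 H2O
O2 needed = C + H/4 = 5 + 4/4 = 6.00 moles
Air moles = O2 / 0.209 = 6.00 / 0.209 = 28.71 moles air


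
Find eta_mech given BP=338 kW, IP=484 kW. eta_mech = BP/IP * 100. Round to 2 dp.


eta_mech = (BP / IP) * 100
Ratio = 338 / 484 = 0.6983
eta_mech = 0.6983 * 100 = 69.83%


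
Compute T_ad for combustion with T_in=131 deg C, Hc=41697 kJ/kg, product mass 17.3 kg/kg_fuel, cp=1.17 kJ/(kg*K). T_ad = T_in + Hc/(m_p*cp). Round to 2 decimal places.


T_ad = T_in + Hc / (m_p * cp)
Denominator = 17.3 * 1.17 = 20.2410
Temperature rise = 41697 / 20.2410 = 2060.03 K
T_ad = 131 + 2060.03 = 2191.03 deg C


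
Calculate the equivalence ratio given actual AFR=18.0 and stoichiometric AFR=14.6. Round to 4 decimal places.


phi = AFR_stoich / AFR_actual
phi = 14.6 / 18.0 = 0.8111


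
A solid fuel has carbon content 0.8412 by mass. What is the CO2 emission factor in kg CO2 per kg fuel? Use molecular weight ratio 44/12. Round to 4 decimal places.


EF = C_frac * (M_CO2 / M_C)
EF = 0.8412 * (44/12)
EF = 0.8412 * 3.666667 = 3.0844 kg_CO2/kg_fuel


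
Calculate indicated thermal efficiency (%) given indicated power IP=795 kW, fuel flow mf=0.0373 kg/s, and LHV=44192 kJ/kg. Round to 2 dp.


eta_ith = (IP / (mf * LHV)) * 100
Denominator = 0.0373 * 44192 = 1648.3616 kW
eta_ith = (795 / 1648.3616) * 100 = 48.23%


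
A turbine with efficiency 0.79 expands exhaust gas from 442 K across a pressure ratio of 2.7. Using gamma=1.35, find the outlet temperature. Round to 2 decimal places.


T_out = T_in * (1 - eta * (1 - PR^(-(gamma-1)/gamma)))
Exponent = -(1.35-1)/1.35 = -0.25925926
PR^exp = 2.7^(-0.25925926) = 0.77297411
Factor = 1 - 0.79*(1 - 0.77297411) = 0.82064955
T_out = 442 * 0.82064955 = 362.73 K


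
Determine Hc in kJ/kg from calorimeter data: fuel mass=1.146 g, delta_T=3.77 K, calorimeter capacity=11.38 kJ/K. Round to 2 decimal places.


Hc = C_cal * delta_T / m_fuel
Q_released = 11.38 * 3.77 = 42.9026 kJ
m_fuel = 1.146 g = 1.146/1000 kg = 0.001146 kg
Hc = 42.9026 / 0.001146 = 37436.82 kJ/kg


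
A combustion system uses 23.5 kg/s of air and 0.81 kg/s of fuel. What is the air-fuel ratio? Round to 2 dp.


AFR = m_air / m_fuel
AFR = 23.5 / 0.81 = 29.01


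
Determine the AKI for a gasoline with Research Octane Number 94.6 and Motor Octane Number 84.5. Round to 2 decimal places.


AKI = (RON + MON) / 2
AKI = (94.6 + 84.5) / 2
AKI = 179.1 / 2 = 89.55


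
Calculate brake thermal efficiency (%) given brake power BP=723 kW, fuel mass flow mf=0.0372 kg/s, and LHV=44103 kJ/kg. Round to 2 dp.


eta_BTE = (BP / (mf * LHV)) * 100
Denominator = 0.0372 * 44103 = 1640.6316 kW
eta_BTE = (723 / 1640.6316) * 100 = 44.07%


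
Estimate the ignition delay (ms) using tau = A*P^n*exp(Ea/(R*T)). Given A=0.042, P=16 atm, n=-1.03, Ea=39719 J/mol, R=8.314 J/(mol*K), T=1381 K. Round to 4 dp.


tau = A * P^n * exp(Ea/(R*T))
P^n = 16^(-1.03) = 0.05751173
Ea/(R*T) = 39719/(8.314*1381) = 3.459351
exp(Ea/(R*T)) = 31.796328
tau = 0.042 * 0.05751173 * 31.796328 = 0.0768 ms


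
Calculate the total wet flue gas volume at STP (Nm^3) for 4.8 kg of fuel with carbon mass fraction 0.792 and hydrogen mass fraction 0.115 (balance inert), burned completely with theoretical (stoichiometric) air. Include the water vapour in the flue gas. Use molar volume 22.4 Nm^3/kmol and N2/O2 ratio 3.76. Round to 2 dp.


Per kg fuel: CO2 = (C/12 kmol)*22.4 = (0.792/12)*22.4 = 1.47840 Nm^3
Per kg fuel: H2O = (H/2 kmol)*22.4 = (0.115/2)*22.4 = 1.28800 Nm^3
O2 needed per kg fuel = C/12 + H/4 = 0.792/12 + 0.115/4 = 0.09475000 kmol
Per kg fuel: N2 = O2*3.76*22.4 = 0.09475000*3.76*22.4 = 7.98022 Nm^3
Total per kg = 1.47840 + 1.28800 + 7.98022 = 10.74662 Nm^3
Total = 10.74662 * 4.8 = 51.58 Nm^3


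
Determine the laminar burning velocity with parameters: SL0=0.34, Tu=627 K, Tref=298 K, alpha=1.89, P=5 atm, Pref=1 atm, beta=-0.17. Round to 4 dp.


SL = SL0 * (Tu/Tref)^alpha * (P/Pref)^beta
T ratio = 627/298 = 2.10402685
(T ratio)^alpha = 2.10402685^1.89 = 4.079124
(P/Pref)^beta = 5^(-0.17) = 0.760633
SL = 0.34 * 4.079124 * 0.760633 = 1.0549 m/s


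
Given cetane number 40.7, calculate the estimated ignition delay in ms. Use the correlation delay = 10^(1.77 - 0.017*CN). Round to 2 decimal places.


delay = 10^(1.77 - 0.017*CN)
Exponent = 1.77 - 0.017*40.7 = 1.0781
delay = 10^1.0781 = 11.97 ms


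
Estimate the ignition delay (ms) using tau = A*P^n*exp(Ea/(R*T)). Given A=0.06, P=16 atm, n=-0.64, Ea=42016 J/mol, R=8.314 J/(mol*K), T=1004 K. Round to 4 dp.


tau = A * P^n * exp(Ea/(R*T))
P^n = 16^(-0.64) = 0.16957554
Ea/(R*T) = 42016/(8.314*1004) = 5.033510
exp(Ea/(R*T)) = 153.470814
tau = 0.06 * 0.16957554 * 153.470814 = 1.5615 ms


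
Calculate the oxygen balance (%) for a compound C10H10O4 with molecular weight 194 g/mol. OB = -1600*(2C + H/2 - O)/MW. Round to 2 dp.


OB = -1600 * (2C + H/2 - O) / MW
Inner = 2*10 + 10/2 - 4 = 21.00
OB = -1600 * 21.00 / 194 = -173.20%


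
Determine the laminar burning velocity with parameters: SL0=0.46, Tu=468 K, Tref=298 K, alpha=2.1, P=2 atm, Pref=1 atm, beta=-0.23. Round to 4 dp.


SL = SL0 * (Tu/Tref)^alpha * (P/Pref)^beta
T ratio = 468/298 = 1.57046980
(T ratio)^alpha = 1.57046980^2.1 = 2.580252
(P/Pref)^beta = 2^(-0.23) = 0.852635
SL = 0.46 * 2.580252 * 0.852635 = 1.0120 m/s


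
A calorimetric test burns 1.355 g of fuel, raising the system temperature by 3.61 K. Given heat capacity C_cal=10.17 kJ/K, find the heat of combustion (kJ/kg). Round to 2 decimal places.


Hc = C_cal * delta_T / m_fuel
Q_released = 10.17 * 3.61 = 36.7137 kJ
m_fuel = 1.355 g = 1.355/1000 kg = 0.001355 kg
Hc = 36.7137 / 0.001355 = 27094.98 kJ/kg


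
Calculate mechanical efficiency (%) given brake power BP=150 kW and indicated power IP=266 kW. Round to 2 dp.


eta_mech = (BP / IP) * 100
Ratio = 150 / 266 = 0.5639
eta_mech = 0.5639 * 100 = 56.39%


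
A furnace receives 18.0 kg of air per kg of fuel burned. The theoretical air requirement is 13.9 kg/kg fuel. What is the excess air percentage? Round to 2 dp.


Excess air = actual - stoichiometric = 18.0 - 13.9 = 4.10 kg/kg fuel
Excess air % = (excess / stoich) * 100 = (4.10 / 13.9) * 100 = 29.50%


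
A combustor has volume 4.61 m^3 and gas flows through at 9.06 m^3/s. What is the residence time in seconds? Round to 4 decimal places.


tau = V / Q_flow
tau = 4.61 / 9.06 = 0.5088 s


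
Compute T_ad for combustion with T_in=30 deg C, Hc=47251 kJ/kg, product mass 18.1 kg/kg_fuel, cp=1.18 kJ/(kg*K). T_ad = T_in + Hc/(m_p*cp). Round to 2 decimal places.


T_ad = T_in + Hc / (m_p * cp)
Denominator = 18.1 * 1.18 = 21.3580
Temperature rise = 47251 / 21.3580 = 2212.33 K
T_ad = 30 + 2212.33 = 2242.33 deg C


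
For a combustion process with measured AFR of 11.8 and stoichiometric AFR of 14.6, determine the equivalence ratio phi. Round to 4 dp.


phi = AFR_stoich / AFR_actual
phi = 14.6 / 11.8 = 1.2373


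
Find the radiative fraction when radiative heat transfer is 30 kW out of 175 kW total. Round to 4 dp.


f_rad = Q_rad / Q_total
f_rad = 30 / 175 = 0.1714


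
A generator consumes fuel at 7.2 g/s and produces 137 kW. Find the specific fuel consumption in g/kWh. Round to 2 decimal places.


SFC = (mf / BP) * 3600
Rate = 7.2 / 137 = 0.052555 g/(s*kW)
SFC = 0.052555 * 3600 = 189.20 g/kWh


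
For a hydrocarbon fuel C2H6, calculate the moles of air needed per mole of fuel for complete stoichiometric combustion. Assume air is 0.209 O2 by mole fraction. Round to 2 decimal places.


Balanced combustion: C2H6 + 3.5 O2 -> 2 CO2 + 3 H2O
O2 needed = C + H/4 = 2 + 6/4 = 3.50 moles
Air moles = O2 / 0.209 = 3.50 / 0.209 = 16.75 moles air


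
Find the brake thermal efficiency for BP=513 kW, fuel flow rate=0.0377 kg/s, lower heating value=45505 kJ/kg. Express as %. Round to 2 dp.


eta_BTE = (BP / (mf * LHV)) * 100
Denominator = 0.0377 * 45505 = 1715.5385 kW
eta_BTE = (513 / 1715.5385) * 100 = 29.90%


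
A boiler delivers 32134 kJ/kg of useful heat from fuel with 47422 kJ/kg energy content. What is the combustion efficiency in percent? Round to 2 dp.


Efficiency = (Q_useful / Q_fuel) * 100
Efficiency = (32134 / 47422) * 100
Efficiency = 0.6776 * 100 = 67.76%


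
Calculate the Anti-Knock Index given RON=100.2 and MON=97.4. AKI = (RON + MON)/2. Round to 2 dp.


AKI = (RON + MON) / 2
AKI = (100.2 + 97.4) / 2
AKI = 197.6 / 2 = 98.80


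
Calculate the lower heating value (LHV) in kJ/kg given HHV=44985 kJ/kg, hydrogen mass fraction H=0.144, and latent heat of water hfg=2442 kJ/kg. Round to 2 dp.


LHV = HHV - hfg * 9 * H
Water correction = 2442 * 9 * 0.144 = 3164.832 kJ/kg
LHV = 44985 - 3164.832 = 41820.17 kJ/kg


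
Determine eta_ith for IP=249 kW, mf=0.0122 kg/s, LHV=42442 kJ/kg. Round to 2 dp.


eta_ith = (IP / (mf * LHV)) * 100
Denominator = 0.0122 * 42442 = 517.7924 kW
eta_ith = (249 / 517.7924) * 100 = 48.09%


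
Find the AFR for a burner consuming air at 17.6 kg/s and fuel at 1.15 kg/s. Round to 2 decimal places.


AFR = m_air / m_fuel
AFR = 17.6 / 1.15 = 15.30


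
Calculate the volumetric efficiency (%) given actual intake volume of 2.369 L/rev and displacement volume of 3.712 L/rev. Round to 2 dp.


eta_v = (V_actual / V_disp) * 100
Ratio = 2.369 / 3.712 = 0.6382
eta_v = 0.6382 * 100 = 63.82%


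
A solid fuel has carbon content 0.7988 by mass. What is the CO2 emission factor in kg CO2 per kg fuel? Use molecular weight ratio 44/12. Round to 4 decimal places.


EF = C_frac * (M_CO2 / M_C)
EF = 0.7988 * (44/12)
EF = 0.7988 * 3.666667 = 2.9289 kg_CO2/kg_fuel


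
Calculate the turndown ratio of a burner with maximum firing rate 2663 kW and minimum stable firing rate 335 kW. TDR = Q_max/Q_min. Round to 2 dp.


TDR = Q_max / Q_min
TDR = 2663 / 335 = 7.95


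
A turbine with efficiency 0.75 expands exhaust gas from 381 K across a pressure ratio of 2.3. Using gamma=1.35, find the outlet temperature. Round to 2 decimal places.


T_out = T_in * (1 - eta * (1 - PR^(-(gamma-1)/gamma)))
Exponent = -(1.35-1)/1.35 = -0.25925926
PR^exp = 2.3^(-0.25925926) = 0.80578413
Factor = 1 - 0.75*(1 - 0.80578413) = 0.85433810
T_out = 381 * 0.85433810 = 325.50 K


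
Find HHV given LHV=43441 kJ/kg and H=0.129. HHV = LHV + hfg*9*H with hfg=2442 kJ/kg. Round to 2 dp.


HHV = LHV + hfg * 9 * H
Water addition = 2442 * 9 * 0.129 = 2835.162 kJ/kg
HHV = 43441 + 2835.162 = 46276.16 kJ/kg


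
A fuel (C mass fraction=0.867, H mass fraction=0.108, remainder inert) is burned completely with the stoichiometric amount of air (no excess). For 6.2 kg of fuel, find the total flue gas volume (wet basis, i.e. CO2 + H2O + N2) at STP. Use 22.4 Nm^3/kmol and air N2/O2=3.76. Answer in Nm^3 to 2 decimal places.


Per kg fuel: CO2 = (C/12 kmol)*22.4 = (0.867/12)*22.4 = 1.61840 Nm^3
Per kg fuel: H2O = (H/2 kmol)*22.4 = (0.108/2)*22.4 = 1.20960 Nm^3
O2 needed per kg fuel = C/12 + H/4 = 0.867/12 + 0.108/4 = 0.09925000 kmol
Per kg fuel: N2 = O2*3.76*22.4 = 0.09925000*3.76*22.4 = 8.35923 Nm^3
Total per kg = 1.61840 + 1.20960 + 8.35923 = 11.18723 Nm^3
Total = 11.18723 * 6.2 = 69.36 Nm^3


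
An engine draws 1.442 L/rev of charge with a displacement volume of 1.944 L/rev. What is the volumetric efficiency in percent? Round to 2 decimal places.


eta_v = (V_actual / V_disp) * 100
Ratio = 1.442 / 1.944 = 0.7418
eta_v = 0.7418 * 100 = 74.18%


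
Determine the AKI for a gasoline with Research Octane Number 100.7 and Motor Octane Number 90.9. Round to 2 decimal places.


AKI = (RON + MON) / 2
AKI = (100.7 + 90.9) / 2
AKI = 191.6 / 2 = 95.80


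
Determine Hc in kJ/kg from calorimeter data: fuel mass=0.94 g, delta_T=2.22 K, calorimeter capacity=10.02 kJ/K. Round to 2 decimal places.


Hc = C_cal * delta_T / m_fuel
Q_released = 10.02 * 2.22 = 22.2444 kJ
m_fuel = 0.94 g = 0.94/1000 kg = 0.000940 kg
Hc = 22.2444 / 0.000940 = 23664.26 kJ/kg


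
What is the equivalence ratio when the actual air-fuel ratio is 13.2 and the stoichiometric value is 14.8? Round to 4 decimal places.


phi = AFR_stoich / AFR_actual
phi = 14.8 / 13.2 = 1.1212


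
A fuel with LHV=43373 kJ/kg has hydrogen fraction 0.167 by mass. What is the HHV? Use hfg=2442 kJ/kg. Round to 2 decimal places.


HHV = LHV + hfg * 9 * H
Water addition = 2442 * 9 * 0.167 = 3670.326 kJ/kg
HHV = 43373 + 3670.326 = 47043.33 kJ/kg
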